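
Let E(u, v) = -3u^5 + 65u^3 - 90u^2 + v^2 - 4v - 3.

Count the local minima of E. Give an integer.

E separates as a function of u plus a function of v, so ∇E=0 decouples.
∂E/∂u = -15u(u - 3)(u - 1)(u + 4) = 0 at u ∈ {-4, 0, 1, 3}; ∂E/∂v = 2(v - 2) = 0 at v ∈ {2}.
The Hessian is diagonal: diag(E_uu, E_vv). Second derivatives: E_uu(-4)=2100, E_uu(0)=-180, E_uu(1)=150, E_uu(3)=-630; E_vv(2)=2.
Local minima occur where both diagonal entries positive: (-4, 2), (1, 2). Count: 2.

2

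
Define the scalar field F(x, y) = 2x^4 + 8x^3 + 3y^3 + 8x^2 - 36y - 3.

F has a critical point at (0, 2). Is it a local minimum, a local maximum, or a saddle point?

The mixed partial ∂²F/∂x∂y is 0, so the Hessian at any point is diag(F_xx, F_yy) = diag(8(3x^2 + 6x + 2), 18y).
At (0, 2): H = diag(16, 36).
Both eigenvalues are positive, so H is positive definite: a local minimum.

local minimum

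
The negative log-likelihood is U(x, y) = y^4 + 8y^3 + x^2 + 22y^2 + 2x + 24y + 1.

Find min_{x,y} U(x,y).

-9

U(x,y) separates as P(x) + Q(y) + 1, so its minimum is min P + min Q + 1.
P'(x) = 2x + 2 vanishes at x ∈ {-1}; Q'(y) = 4(y + 1)(y + 2)(y + 3) vanishes at y ∈ {-3, -2, -1}.
Local minima of P (where P''>0): P(-1)=-1. Local minima of Q: Q(-3)=-9, Q(-1)=-9.
So the global minimum of U is P(-1) + Q(-3) + 1 = -1 − 9 + 1 = -9, attained at (-1, -3).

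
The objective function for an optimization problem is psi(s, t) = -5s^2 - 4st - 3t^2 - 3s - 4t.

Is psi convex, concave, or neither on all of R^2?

concave

psi is quadratic, so its Hessian is the constant matrix H = [[-10, -4], [-4, -6]].
det(H) = 44, tr(H) = -16.
det(H) > 0 and tr(H) < 0, so H is negative definite everywhere: concave.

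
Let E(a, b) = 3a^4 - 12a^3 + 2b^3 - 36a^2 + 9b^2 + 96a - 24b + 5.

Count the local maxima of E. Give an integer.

E separates as a function of a plus a function of b, so ∇E=0 decouples.
∂E/∂a = 12(a - 4)(a - 1)(a + 2) = 0 at a ∈ {-2, 1, 4}; ∂E/∂b = 6(b - 1)(b + 4) = 0 at b ∈ {-4, 1}.
The Hessian is diagonal: diag(E_aa, E_bb). Second derivatives: E_aa(-2)=216, E_aa(1)=-108, E_aa(4)=216; E_bb(-4)=-30, E_bb(1)=30.
Local maxima occur where both diagonal entries negative: (1, -4). Count: 1.

1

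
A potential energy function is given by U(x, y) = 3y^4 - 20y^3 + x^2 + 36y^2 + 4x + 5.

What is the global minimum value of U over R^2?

U(x,y) separates as P(x) + Q(y) + 5, so its minimum is min P + min Q + 5.
P'(x) = 2x + 4 vanishes at x ∈ {-2}; Q'(y) = 12y(y - 3)(y - 2) vanishes at y ∈ {0, 2, 3}.
Local minima of P (where P''>0): P(-2)=-4. Local minima of Q: Q(0)=0, Q(3)=27.
So the global minimum of U is P(-2) + Q(0) + 5 = -4 + 0 + 5 = 1, attained at (-2, 0).

1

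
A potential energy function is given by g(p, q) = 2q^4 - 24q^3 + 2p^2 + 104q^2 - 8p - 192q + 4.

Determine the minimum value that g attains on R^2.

-132

g(p,q) separates as A(p) + B(q) + 4, so its minimum is min A + min B + 4.
A'(p) = 4p - 8 vanishes at p ∈ {2}; B'(q) = 8(q - 4)(q - 3)(q - 2) vanishes at q ∈ {2, 3, 4}.
Local minima of A (where A''>0): A(2)=-8. Local minima of B: B(2)=-128, B(4)=-128.
So the global minimum of g is A(2) + B(2) + 4 = -8 − 128 + 4 = -132, attained at (2, 2).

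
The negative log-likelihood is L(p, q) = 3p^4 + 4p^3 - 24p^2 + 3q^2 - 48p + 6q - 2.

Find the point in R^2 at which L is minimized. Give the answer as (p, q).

(2, -1)

L(p,q) separates as A(p) + B(q) − 2, so its minimum is min A + min B − 2.
A'(p) = 12(p - 2)(p + 1)(p + 2) vanishes at p ∈ {-2, -1, 2}; B'(q) = 6q + 6 vanishes at q ∈ {-1}.
Local minima of A (where A''>0): A(-2)=16, A(2)=-112. Local minima of B: B(-1)=-3.
So the global minimum of L is A(2) + B(-1) − 2 = -112 − 3 − 2 = -117, attained at (2, -1).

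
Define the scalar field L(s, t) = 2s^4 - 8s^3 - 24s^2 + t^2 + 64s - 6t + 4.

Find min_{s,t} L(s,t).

-133

L(s,t) separates as P(s) + Q(t) + 4, so its minimum is min P + min Q + 4.
P'(s) = 8(s - 4)(s - 1)(s + 2) vanishes at s ∈ {-2, 1, 4}; Q'(t) = 2(t - 3) vanishes at t ∈ {3}.
Local minima of P (where P''>0): P(-2)=-128, P(4)=-128. Local minima of Q: Q(3)=-9.
So the global minimum of L is P(-2) + Q(3) + 4 = -128 − 9 + 4 = -133, attained at (-2, 3).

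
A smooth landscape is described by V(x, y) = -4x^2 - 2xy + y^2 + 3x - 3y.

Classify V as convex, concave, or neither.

V is quadratic, so its Hessian is the constant matrix H = [[-8, -2], [-2, 2]].
det(H) = -20, tr(H) = -6.
det(H) < 0, so H is indefinite: neither convex nor concave.

neither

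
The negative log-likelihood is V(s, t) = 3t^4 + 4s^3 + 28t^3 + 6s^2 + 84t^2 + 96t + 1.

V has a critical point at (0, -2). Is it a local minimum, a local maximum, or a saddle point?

The mixed partial ∂²V/∂s∂t is 0, so the Hessian at any point is diag(V_ss, V_tt) = diag(12(2s + 1), 12(3t^2 + 14t + 14)).
At (0, -2): H = diag(12, -24).
The eigenvalues have opposite signs, so H is indefinite: a saddle point.

saddle point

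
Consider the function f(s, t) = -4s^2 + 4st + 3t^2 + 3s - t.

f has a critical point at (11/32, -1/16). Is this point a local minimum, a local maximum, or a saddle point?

The Hessian of f is constant: H = [[-8, 4], [4, 6]].
det(H) = (-8)·6 − 4² = -64.
Since det(H) < 0, H is indefinite and the critical point is a saddle point.

saddle point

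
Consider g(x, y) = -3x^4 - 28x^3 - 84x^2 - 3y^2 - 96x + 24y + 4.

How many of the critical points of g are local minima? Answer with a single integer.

0

g separates as a function of x plus a function of y, so ∇g=0 decouples.
∂g/∂x = -12(x + 1)(x + 2)(x + 4) = 0 at x ∈ {-4, -2, -1}; ∂g/∂y = -6(y - 4) = 0 at y ∈ {4}.
The Hessian is diagonal: diag(g_xx, g_yy). Second derivatives: g_xx(-4)=-72, g_xx(-2)=24, g_xx(-1)=-36; g_yy(4)=-6.
Local minima occur where both diagonal entries positive: none. Count: 0.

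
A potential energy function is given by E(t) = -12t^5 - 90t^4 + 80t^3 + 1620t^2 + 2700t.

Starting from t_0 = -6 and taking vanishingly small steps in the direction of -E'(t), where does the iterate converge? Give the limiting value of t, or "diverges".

E'(t) = -60(t - 3)(t + 1)(t + 3)(t + 5), so E'(-6) = -8100.
Gradient descent moves in the -E' direction, i.e. t is increasing.
The nearest critical point in that direction is t = -5, where E'' = 3840 > 0 (a local minimum). The iterate converges there.

-5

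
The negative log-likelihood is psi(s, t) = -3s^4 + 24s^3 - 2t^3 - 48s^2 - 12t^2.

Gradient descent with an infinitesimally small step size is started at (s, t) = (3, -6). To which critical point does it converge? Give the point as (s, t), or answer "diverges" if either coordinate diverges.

psi is separable, so gradient descent decouples: s follows -∂psi/∂s, t follows -∂psi/∂t.
∂psi/∂s = -12s(s - 4)(s - 2); at s=3 this is 36, so s decreases.
∂psi/∂t = -6t(t + 4); at t=-6 this is -72, so t increases.
s converges to its nearest critical value 2 (a local min of the s-part); t converges to -4. The iterate converges to (2, -4).

(2, -4)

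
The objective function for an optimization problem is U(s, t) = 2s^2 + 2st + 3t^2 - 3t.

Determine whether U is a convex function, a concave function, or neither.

convex

U is quadratic, so its Hessian is the constant matrix H = [[4, 2], [2, 6]].
det(H) = 20, tr(H) = 10.
det(H) > 0 and tr(H) > 0, so H is positive definite everywhere: convex.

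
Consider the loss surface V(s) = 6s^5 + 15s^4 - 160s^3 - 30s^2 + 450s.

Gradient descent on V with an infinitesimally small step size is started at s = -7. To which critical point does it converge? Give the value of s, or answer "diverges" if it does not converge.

diverges

V'(s) = 30(s - 3)(s - 1)(s + 1)(s + 5), so V'(-7) = 28800.
Gradient descent moves in the -V' direction, i.e. s is decreasing.
There is no critical point below s=-7, and V' keeps the same sign, so the iterate runs off to −∞.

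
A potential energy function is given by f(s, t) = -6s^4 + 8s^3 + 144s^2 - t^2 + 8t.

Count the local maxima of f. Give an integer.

f separates as a function of s plus a function of t, so ∇f=0 decouples.
∂f/∂s = -24s(s - 4)(s + 3) = 0 at s ∈ {-3, 0, 4}; ∂f/∂t = -2(t - 4) = 0 at t ∈ {4}.
The Hessian is diagonal: diag(f_ss, f_tt). Second derivatives: f_ss(-3)=-504, f_ss(0)=288, f_ss(4)=-672; f_tt(4)=-2.
Local maxima occur where both diagonal entries negative: (-3, 4), (4, 4). Count: 2.

2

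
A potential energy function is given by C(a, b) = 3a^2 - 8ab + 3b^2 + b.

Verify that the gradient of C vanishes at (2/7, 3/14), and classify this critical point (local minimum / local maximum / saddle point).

∇C = (6a - 8b, -8a + 6b + 1); substituting (2/7, 3/14) gives ∇C = (0, 0), so (2/7, 3/14) is indeed a critical point.
The Hessian of C is constant: H = [[6, -8], [-8, 6]].
det(H) = 6·6 − (-8)² = -28.
Since det(H) < 0, H is indefinite and the critical point is a saddle point.

saddle point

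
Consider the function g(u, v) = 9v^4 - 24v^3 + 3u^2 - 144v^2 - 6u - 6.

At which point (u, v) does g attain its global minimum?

(1, 4)

g(u,v) separates as P(u) + Q(v) − 6, so its minimum is min P + min Q − 6.
P'(u) = 6u - 6 vanishes at u ∈ {1}; Q'(v) = 36v(v - 4)(v + 2) vanishes at v ∈ {-2, 0, 4}.
Local minima of P (where P''>0): P(1)=-3. Local minima of Q: Q(-2)=-240, Q(4)=-1536.
So the global minimum of g is P(1) + Q(4) − 6 = -3 − 1536 − 6 = -1545, attained at (1, 4).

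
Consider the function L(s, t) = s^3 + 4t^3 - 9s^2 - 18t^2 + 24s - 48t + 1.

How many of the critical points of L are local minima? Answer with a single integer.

L separates as a function of s plus a function of t, so ∇L=0 decouples.
∂L/∂s = 3(s - 4)(s - 2) = 0 at s ∈ {2, 4}; ∂L/∂t = 12(t - 4)(t + 1) = 0 at t ∈ {-1, 4}.
The Hessian is diagonal: diag(L_ss, L_tt). Second derivatives: L_ss(2)=-6, L_ss(4)=6; L_tt(-1)=-60, L_tt(4)=60.
Local minima occur where both diagonal entries positive: (4, 4). Count: 1.

1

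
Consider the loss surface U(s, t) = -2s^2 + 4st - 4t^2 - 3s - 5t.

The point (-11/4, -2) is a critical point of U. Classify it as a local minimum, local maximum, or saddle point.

local maximum

The Hessian of U is constant: H = [[-4, 4], [4, -8]].
det(H) = (-4)·(-8) − 4² = 16.
det(H) > 0 and tr(H) = -12 < 0, so H is negative definite and the point is a local maximum.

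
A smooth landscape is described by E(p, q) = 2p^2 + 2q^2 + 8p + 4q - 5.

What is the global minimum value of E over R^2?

E(p,q) separates as A(p) + B(q) − 5, so its minimum is min A + min B − 5.
A'(p) = 4p + 8 vanishes at p ∈ {-2}; B'(q) = 4q + 4 vanishes at q ∈ {-1}.
Local minima of A (where A''>0): A(-2)=-8. Local minima of B: B(-1)=-2.
So the global minimum of E is A(-2) + B(-1) − 5 = -8 − 2 − 5 = -15, attained at (-2, -1).

-15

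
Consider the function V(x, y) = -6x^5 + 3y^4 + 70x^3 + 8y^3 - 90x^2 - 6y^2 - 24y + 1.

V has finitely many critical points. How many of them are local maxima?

2

V separates as a function of x plus a function of y, so ∇V=0 decouples.
∂V/∂x = -30x(x - 2)(x - 1)(x + 3) = 0 at x ∈ {-3, 0, 1, 2}; ∂V/∂y = 12(y - 1)(y + 1)(y + 2) = 0 at y ∈ {-2, -1, 1}.
The Hessian is diagonal: diag(V_xx, V_yy). Second derivatives: V_xx(-3)=1800, V_xx(0)=-180, V_xx(1)=120, V_xx(2)=-300; V_yy(-2)=36, V_yy(-1)=-24, V_yy(1)=72.
Local maxima occur where both diagonal entries negative: (0, -1), (2, -1). Count: 2.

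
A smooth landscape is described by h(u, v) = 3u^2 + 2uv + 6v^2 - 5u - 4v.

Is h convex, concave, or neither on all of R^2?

h is quadratic, so its Hessian is the constant matrix H = [[6, 2], [2, 12]].
det(H) = 68, tr(H) = 18.
det(H) > 0 and tr(H) > 0, so H is positive definite everywhere: convex.

convex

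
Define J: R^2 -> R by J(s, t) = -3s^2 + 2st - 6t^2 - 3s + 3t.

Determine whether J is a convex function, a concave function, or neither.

J is quadratic, so its Hessian is the constant matrix H = [[-6, 2], [2, -12]].
det(H) = 68, tr(H) = -18.
det(H) > 0 and tr(H) < 0, so H is negative definite everywhere: concave.

concave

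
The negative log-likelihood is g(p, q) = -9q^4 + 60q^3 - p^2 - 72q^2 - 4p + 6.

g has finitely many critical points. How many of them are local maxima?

2

g separates as a function of p plus a function of q, so ∇g=0 decouples.
∂g/∂p = -2(p + 2) = 0 at p ∈ {-2}; ∂g/∂q = -36q(q - 4)(q - 1) = 0 at q ∈ {0, 1, 4}.
The Hessian is diagonal: diag(g_pp, g_qq). Second derivatives: g_pp(-2)=-2; g_qq(0)=-144, g_qq(1)=108, g_qq(4)=-432.
Local maxima occur where both diagonal entries negative: (-2, 0), (-2, 4). Count: 2.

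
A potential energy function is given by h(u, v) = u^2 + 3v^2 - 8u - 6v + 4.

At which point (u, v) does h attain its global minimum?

(4, 1)

h(u,v) separates as P(u) + Q(v) + 4, so its minimum is min P + min Q + 4.
P'(u) = 2u - 8 vanishes at u ∈ {4}; Q'(v) = 6v - 6 vanishes at v ∈ {1}.
Local minima of P (where P''>0): P(4)=-16. Local minima of Q: Q(1)=-3.
So the global minimum of h is P(4) + Q(1) + 4 = -16 − 3 + 4 = -15, attained at (4, 1).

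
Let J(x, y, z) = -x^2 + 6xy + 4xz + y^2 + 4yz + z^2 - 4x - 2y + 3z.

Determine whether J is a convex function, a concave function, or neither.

neither

J is quadratic, so its Hessian is the constant matrix H = [[-2, 6, 4], [6, 2, 4], [4, 4, 2]].
Leading principal minors: -2, -40, 112.
Neither pattern holds ⇒ H is indefinite ⇒ neither convex nor concave.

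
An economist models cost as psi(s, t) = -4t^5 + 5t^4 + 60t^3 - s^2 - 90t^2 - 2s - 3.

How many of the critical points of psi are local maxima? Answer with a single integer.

2

psi separates as a function of s plus a function of t, so ∇psi=0 decouples.
∂psi/∂s = -2(s + 1) = 0 at s ∈ {-1}; ∂psi/∂t = -20t(t - 3)(t - 1)(t + 3) = 0 at t ∈ {-3, 0, 1, 3}.
The Hessian is diagonal: diag(psi_ss, psi_tt). Second derivatives: psi_ss(-1)=-2; psi_tt(-3)=1440, psi_tt(0)=-180, psi_tt(1)=160, psi_tt(3)=-720.
Local maxima occur where both diagonal entries negative: (-1, 0), (-1, 3). Count: 2.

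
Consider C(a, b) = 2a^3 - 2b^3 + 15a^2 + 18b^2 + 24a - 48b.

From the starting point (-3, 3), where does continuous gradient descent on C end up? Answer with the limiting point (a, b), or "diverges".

(-1, 2)

C is separable, so gradient descent decouples: a follows -∂C/∂a, b follows -∂C/∂b.
∂C/∂a = 6(a + 1)(a + 4); at a=-3 this is -12, so a increases.
∂C/∂b = -6(b - 4)(b - 2); at b=3 this is 6, so b decreases.
a converges to its nearest critical value -1 (a local min of the a-part); b converges to 2. The iterate converges to (-1, 2).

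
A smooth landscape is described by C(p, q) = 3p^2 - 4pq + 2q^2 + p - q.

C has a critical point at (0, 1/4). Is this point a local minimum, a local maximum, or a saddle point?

local minimum

The Hessian of C is constant: H = [[6, -4], [-4, 4]].
det(H) = 6·4 − (-4)² = 8.
det(H) > 0 and tr(H) = 10 > 0, so H is positive definite and the point is a local minimum.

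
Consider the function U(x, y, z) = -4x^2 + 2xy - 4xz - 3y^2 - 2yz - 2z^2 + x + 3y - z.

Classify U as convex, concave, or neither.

concave

U is quadratic, so its Hessian is the constant matrix H = [[-8, 2, -4], [2, -6, -2], [-4, -2, -4]].
Leading principal minors: -8, 44, -16.
Signs alternate −, +, − ⇒ H ≺ 0 ⇒ concave.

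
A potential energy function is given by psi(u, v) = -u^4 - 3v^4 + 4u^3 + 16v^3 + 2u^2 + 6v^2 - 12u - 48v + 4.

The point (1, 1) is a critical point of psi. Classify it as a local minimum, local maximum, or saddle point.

The mixed partial ∂²psi/∂u∂v is 0, so the Hessian at any point is diag(psi_uu, psi_vv) = diag(4(-3u^2 + 6u + 1), 12(-3v^2 + 8v + 1)).
At (1, 1): H = diag(16, 72).
Both eigenvalues are positive, so H is positive definite: a local minimum.

local minimum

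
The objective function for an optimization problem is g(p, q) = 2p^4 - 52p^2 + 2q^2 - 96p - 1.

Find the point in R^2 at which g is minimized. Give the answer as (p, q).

g(p,q) separates as A(p) + B(q) − 1, so its minimum is min A + min B − 1.
A'(p) = 8(p - 4)(p + 1)(p + 3) vanishes at p ∈ {-3, -1, 4}; B'(q) = 4q vanishes at q ∈ {0}.
Local minima of A (where A''>0): A(-3)=-18, A(4)=-704. Local minima of B: B(0)=0.
So the global minimum of g is A(4) + B(0) − 1 = -704 + 0 − 1 = -705, attained at (4, 0).

(4, 0)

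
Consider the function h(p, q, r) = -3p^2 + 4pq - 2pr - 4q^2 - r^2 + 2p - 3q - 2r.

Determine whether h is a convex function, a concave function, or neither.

h is quadratic, so its Hessian is the constant matrix H = [[-6, 4, -2], [4, -8, 0], [-2, 0, -2]].
Leading principal minors: -6, 32, -32.
Signs alternate −, +, − ⇒ H ≺ 0 ⇒ concave.

concave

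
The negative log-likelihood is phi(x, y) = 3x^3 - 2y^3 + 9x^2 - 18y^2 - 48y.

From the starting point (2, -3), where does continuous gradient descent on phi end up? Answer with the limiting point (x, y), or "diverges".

(0, -4)

phi is separable, so gradient descent decouples: x follows -∂phi/∂x, y follows -∂phi/∂y.
∂phi/∂x = 9x(x + 2); at x=2 this is 72, so x decreases.
∂phi/∂y = -6(y + 2)(y + 4); at y=-3 this is 6, so y decreases.
x converges to its nearest critical value 0 (a local min of the x-part); y converges to -4. The iterate converges to (0, -4).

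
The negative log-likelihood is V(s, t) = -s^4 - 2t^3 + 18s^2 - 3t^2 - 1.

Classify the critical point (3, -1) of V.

The mixed partial ∂²V/∂s∂t is 0, so the Hessian at any point is diag(V_ss, V_tt) = diag(12(-s^2 + 3), -6(2t + 1)).
At (3, -1): H = diag(-72, 6).
The eigenvalues have opposite signs, so H is indefinite: a saddle point.

saddle point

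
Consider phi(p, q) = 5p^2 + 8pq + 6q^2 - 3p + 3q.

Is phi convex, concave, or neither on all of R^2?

convex

phi is quadratic, so its Hessian is the constant matrix H = [[10, 8], [8, 12]].
det(H) = 56, tr(H) = 22.
det(H) > 0 and tr(H) > 0, so H is positive definite everywhere: convex.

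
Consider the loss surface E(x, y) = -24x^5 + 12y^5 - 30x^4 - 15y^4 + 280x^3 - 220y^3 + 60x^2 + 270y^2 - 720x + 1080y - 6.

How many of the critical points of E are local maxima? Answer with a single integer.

E separates as a function of x plus a function of y, so ∇E=0 decouples.
∂E/∂x = -120(x - 2)(x - 1)(x + 1)(x + 3) = 0 at x ∈ {-3, -1, 1, 2}; ∂E/∂y = 60(y - 3)(y - 2)(y + 1)(y + 3) = 0 at y ∈ {-3, -1, 2, 3}.
The Hessian is diagonal: diag(E_xx, E_yy). Second derivatives: E_xx(-3)=4800, E_xx(-1)=-1440, E_xx(1)=960, E_xx(2)=-1800; E_yy(-3)=-3600, E_yy(-1)=1440, E_yy(2)=-900, E_yy(3)=1440.
Local maxima occur where both diagonal entries negative: (-1, -3), (-1, 2), (2, -3), (2, 2). Count: 4.

4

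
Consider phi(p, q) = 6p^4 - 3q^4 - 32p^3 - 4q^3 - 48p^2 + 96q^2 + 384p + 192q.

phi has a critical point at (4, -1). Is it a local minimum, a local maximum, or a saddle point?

local minimum

The mixed partial ∂²phi/∂p∂q is 0, so the Hessian at any point is diag(phi_pp, phi_qq) = diag(24(3p^2 - 8p - 4), 12(-3q^2 - 2q + 16)).
At (4, -1): H = diag(288, 180).
Both eigenvalues are positive, so H is positive definite: a local minimum.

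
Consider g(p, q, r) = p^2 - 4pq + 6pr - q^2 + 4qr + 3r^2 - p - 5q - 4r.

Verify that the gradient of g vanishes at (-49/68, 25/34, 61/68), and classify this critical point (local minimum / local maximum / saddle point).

saddle point

∇g = (2p - 4q + 6r - 1, -4p - 2q + 4r - 5, 6p + 4q + 6r - 4); substituting (-49/68, 25/34, 61/68) gives ∇g = (0, 0, 0), so (-49/68, 25/34, 61/68) is indeed a critical point.
The Hessian is constant: H = [[2, -4, 6], [-4, -2, 4], [6, 4, 6]].
Leading principal minors: Δ₁ = 2, Δ₂ = -20, Δ₃ = -272.
The minors fit neither the all-positive nor the alternating-sign pattern, so H is indefinite: a saddle point.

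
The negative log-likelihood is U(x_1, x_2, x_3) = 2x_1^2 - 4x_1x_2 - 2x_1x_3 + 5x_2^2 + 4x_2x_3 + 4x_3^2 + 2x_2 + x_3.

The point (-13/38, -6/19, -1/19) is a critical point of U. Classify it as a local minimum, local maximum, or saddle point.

The Hessian is constant: H = [[4, -4, -2], [-4, 10, 4], [-2, 4, 8]].
Leading principal minors: Δ₁ = 4, Δ₂ = 24, Δ₃ = 152.
All leading minors are positive, so H is positive definite: a local minimum.

local minimum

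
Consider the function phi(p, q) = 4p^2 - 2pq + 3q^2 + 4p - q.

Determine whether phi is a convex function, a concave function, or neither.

phi is quadratic, so its Hessian is the constant matrix H = [[8, -2], [-2, 6]].
det(H) = 44, tr(H) = 14.
det(H) > 0 and tr(H) > 0, so H is positive definite everywhere: convex.

convex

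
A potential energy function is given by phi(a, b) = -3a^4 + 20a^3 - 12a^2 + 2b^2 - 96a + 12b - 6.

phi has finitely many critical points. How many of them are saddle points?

phi separates as a function of a plus a function of b, so ∇phi=0 decouples.
∂phi/∂a = -12(a - 4)(a - 2)(a + 1) = 0 at a ∈ {-1, 2, 4}; ∂phi/∂b = 4(b + 3) = 0 at b ∈ {-3}.
The Hessian is diagonal: diag(phi_aa, phi_bb). Second derivatives: phi_aa(-1)=-180, phi_aa(2)=72, phi_aa(4)=-120; phi_bb(-3)=4.
Saddle points occur where the two diagonal entries have opposite signs: (-1, -3), (4, -3). Count: 2.

2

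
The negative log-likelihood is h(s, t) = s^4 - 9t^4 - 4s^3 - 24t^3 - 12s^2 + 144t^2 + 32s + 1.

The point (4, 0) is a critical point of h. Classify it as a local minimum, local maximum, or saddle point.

The mixed partial ∂²h/∂s∂t is 0, so the Hessian at any point is diag(h_ss, h_tt) = diag(12(s^2 - 2s - 2), 36(-3t^2 - 4t + 8)).
At (4, 0): H = diag(72, 288).
Both eigenvalues are positive, so H is positive definite: a local minimum.

local minimum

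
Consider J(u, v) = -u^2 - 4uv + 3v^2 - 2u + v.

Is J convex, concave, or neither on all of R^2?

J is quadratic, so its Hessian is the constant matrix H = [[-2, -4], [-4, 6]].
det(H) = -28, tr(H) = 4.
det(H) < 0, so H is indefinite: neither convex nor concave.

neither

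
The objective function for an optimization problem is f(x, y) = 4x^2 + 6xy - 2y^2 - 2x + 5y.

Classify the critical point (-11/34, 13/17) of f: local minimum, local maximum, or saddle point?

saddle point

The Hessian of f is constant: H = [[8, 6], [6, -4]].
det(H) = 8·(-4) − 6² = -68.
Since det(H) < 0, H is indefinite and the critical point is a saddle point.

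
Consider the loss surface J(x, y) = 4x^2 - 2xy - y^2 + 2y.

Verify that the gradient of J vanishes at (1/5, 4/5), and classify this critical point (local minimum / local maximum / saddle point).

saddle point

∇J = (8x - 2y, -2x - 2y + 2); substituting (1/5, 4/5) gives ∇J = (0, 0), so (1/5, 4/5) is indeed a critical point.
The Hessian of J is constant: H = [[8, -2], [-2, -2]].
det(H) = 8·(-2) − (-2)² = -20.
Since det(H) < 0, H is indefinite and the critical point is a saddle point.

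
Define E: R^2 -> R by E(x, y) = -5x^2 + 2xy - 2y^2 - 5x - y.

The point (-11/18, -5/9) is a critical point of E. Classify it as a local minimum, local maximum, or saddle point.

The Hessian of E is constant: H = [[-10, 2], [2, -4]].
det(H) = (-10)·(-4) − 2² = 36.
det(H) > 0 and tr(H) = -14 < 0, so H is negative definite and the point is a local maximum.

local maximum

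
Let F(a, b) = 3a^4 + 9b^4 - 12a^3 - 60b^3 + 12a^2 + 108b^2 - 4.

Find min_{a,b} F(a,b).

-4

F(a,b) separates as P(a) + Q(b) − 4, so its minimum is min P + min Q − 4.
P'(a) = 12a(a - 2)(a - 1) vanishes at a ∈ {0, 1, 2}; Q'(b) = 36b(b - 3)(b - 2) vanishes at b ∈ {0, 2, 3}.
Local minima of P (where P''>0): P(0)=0, P(2)=0. Local minima of Q: Q(0)=0, Q(3)=81.
So the global minimum of F is P(0) + Q(0) − 4 = 0 + 0 − 4 = -4, attained at (0, 0).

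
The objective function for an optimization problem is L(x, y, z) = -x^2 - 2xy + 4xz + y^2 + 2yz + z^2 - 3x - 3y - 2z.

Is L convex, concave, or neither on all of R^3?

neither

L is quadratic, so its Hessian is the constant matrix H = [[-2, -2, 4], [-2, 2, 2], [4, 2, 2]].
Leading principal minors: -2, -8, -72.
Neither pattern holds ⇒ H is indefinite ⇒ neither convex nor concave.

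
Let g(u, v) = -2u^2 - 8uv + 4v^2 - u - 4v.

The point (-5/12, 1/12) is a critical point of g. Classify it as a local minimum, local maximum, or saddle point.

The Hessian of g is constant: H = [[-4, -8], [-8, 8]].
det(H) = (-4)·8 − (-8)² = -96.
Since det(H) < 0, H is indefinite and the critical point is a saddle point.

saddle point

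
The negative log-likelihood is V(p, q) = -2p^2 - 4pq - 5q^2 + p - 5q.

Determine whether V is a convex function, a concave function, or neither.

concave

V is quadratic, so its Hessian is the constant matrix H = [[-4, -4], [-4, -10]].
det(H) = 24, tr(H) = -14.
det(H) > 0 and tr(H) < 0, so H is negative definite everywhere: concave.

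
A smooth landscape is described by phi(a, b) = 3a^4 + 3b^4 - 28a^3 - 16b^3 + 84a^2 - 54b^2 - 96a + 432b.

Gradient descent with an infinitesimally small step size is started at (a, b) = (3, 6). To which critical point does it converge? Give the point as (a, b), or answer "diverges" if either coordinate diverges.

phi is separable, so gradient descent decouples: a follows -∂phi/∂a, b follows -∂phi/∂b.
∂phi/∂a = 12(a - 4)(a - 2)(a - 1); at a=3 this is -24, so a increases.
∂phi/∂b = 12(b - 4)(b - 3)(b + 3); at b=6 this is 648, so b decreases.
a converges to its nearest critical value 4 (a local min of the a-part); b converges to 4. The iterate converges to (4, 4).

(4, 4)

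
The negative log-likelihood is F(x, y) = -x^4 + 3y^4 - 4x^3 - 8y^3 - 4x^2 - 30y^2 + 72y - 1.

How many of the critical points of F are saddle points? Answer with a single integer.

5

F separates as a function of x plus a function of y, so ∇F=0 decouples.
∂F/∂x = -4x(x + 1)(x + 2) = 0 at x ∈ {-2, -1, 0}; ∂F/∂y = 12(y - 3)(y - 1)(y + 2) = 0 at y ∈ {-2, 1, 3}.
The Hessian is diagonal: diag(F_xx, F_yy). Second derivatives: F_xx(-2)=-8, F_xx(-1)=4, F_xx(0)=-8; F_yy(-2)=180, F_yy(1)=-72, F_yy(3)=120.
Saddle points occur where the two diagonal entries have opposite signs: (-2, -2), (-2, 3), (-1, 1), (0, -2), (0, 3). Count: 5.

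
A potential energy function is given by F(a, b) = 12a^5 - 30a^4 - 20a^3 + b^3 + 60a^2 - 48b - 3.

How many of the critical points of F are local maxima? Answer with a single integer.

2

F separates as a function of a plus a function of b, so ∇F=0 decouples.
∂F/∂a = 60a(a - 2)(a - 1)(a + 1) = 0 at a ∈ {-1, 0, 1, 2}; ∂F/∂b = 3(b - 4)(b + 4) = 0 at b ∈ {-4, 4}.
The Hessian is diagonal: diag(F_aa, F_bb). Second derivatives: F_aa(-1)=-360, F_aa(0)=120, F_aa(1)=-120, F_aa(2)=360; F_bb(-4)=-24, F_bb(4)=24.
Local maxima occur where both diagonal entries negative: (-1, -4), (1, -4). Count: 2.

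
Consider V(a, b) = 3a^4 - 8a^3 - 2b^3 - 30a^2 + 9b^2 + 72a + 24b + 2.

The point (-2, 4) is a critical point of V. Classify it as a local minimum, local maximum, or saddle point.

saddle point

The mixed partial ∂²V/∂a∂b is 0, so the Hessian at any point is diag(V_aa, V_bb) = diag(12(3a^2 - 4a - 5), 6(-2b + 3)).
At (-2, 4): H = diag(180, -30).
The eigenvalues have opposite signs, so H is indefinite: a saddle point.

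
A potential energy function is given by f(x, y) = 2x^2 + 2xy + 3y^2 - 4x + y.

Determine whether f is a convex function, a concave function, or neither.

f is quadratic, so its Hessian is the constant matrix H = [[4, 2], [2, 6]].
det(H) = 20, tr(H) = 10.
det(H) > 0 and tr(H) > 0, so H is positive definite everywhere: convex.

convex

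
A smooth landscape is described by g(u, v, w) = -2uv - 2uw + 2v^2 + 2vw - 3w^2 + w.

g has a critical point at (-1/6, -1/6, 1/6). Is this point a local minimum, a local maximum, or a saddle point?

saddle point

The Hessian is constant: H = [[0, -2, -2], [-2, 4, 2], [-2, 2, -6]].
Leading principal minors: Δ₁ = 0, Δ₂ = -4, Δ₃ = 24.
The minors fit neither the all-positive nor the alternating-sign pattern, so H is indefinite: a saddle point.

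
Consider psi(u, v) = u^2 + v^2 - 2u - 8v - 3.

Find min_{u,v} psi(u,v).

-20

psi(u,v) separates as P(u) + Q(v) − 3, so its minimum is min P + min Q − 3.
P'(u) = 2u - 2 vanishes at u ∈ {1}; Q'(v) = 2v - 8 vanishes at v ∈ {4}.
Local minima of P (where P''>0): P(1)=-1. Local minima of Q: Q(4)=-16.
So the global minimum of psi is P(1) + Q(4) − 3 = -1 − 16 − 3 = -20, attained at (1, 4).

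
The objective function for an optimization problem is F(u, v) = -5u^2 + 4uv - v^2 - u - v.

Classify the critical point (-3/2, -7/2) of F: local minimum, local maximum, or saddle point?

local maximum

The Hessian of F is constant: H = [[-10, 4], [4, -2]].
det(H) = (-10)·(-2) − 4² = 4.
det(H) > 0 and tr(H) = -12 < 0, so H is negative definite and the point is a local maximum.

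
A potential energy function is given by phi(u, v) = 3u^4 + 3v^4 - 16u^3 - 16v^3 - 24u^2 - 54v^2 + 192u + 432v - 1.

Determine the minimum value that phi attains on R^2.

-1412

phi(u,v) separates as P(u) + Q(v) − 1, so its minimum is min P + min Q − 1.
P'(u) = 12(u - 4)(u - 2)(u + 2) vanishes at u ∈ {-2, 2, 4}; Q'(v) = 12(v - 4)(v - 3)(v + 3) vanishes at v ∈ {-3, 3, 4}.
Local minima of P (where P''>0): P(-2)=-304, P(4)=128. Local minima of Q: Q(-3)=-1107, Q(4)=608.
So the global minimum of phi is P(-2) + Q(-3) − 1 = -304 − 1107 − 1 = -1412, attained at (-2, -3).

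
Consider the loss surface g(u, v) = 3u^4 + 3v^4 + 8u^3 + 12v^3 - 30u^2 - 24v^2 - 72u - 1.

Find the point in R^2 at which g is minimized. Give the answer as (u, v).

(2, -4)

g(u,v) separates as P(u) + Q(v) − 1, so its minimum is min P + min Q − 1.
P'(u) = 12(u - 2)(u + 1)(u + 3) vanishes at u ∈ {-3, -1, 2}; Q'(v) = 12v(v - 1)(v + 4) vanishes at v ∈ {-4, 0, 1}.
Local minima of P (where P''>0): P(-3)=-27, P(2)=-152. Local minima of Q: Q(-4)=-384, Q(1)=-9.
So the global minimum of g is P(2) + Q(-4) − 1 = -152 − 384 − 1 = -537, attained at (2, -4).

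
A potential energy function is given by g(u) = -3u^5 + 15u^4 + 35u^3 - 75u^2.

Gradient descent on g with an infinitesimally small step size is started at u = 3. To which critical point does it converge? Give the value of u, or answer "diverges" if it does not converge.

1

g'(u) = -15u(u - 5)(u - 1)(u + 2), so g'(3) = 900.
Gradient descent moves in the -g' direction, i.e. u is decreasing.
The nearest critical point in that direction is u = 1, where g'' = 180 > 0 (a local minimum). The iterate converges there.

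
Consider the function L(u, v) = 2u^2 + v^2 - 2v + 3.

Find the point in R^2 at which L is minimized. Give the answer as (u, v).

L(u,v) separates as P(u) + Q(v) + 3, so its minimum is min P + min Q + 3.
P'(u) = 4u vanishes at u ∈ {0}; Q'(v) = 2v - 2 vanishes at v ∈ {1}.
Local minima of P (where P''>0): P(0)=0. Local minima of Q: Q(1)=-1.
So the global minimum of L is P(0) + Q(1) + 3 = 0 − 1 + 3 = 2, attained at (0, 1).

(0, 1)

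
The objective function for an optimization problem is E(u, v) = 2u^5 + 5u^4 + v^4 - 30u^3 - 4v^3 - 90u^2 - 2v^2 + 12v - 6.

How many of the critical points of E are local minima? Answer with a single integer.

E separates as a function of u plus a function of v, so ∇E=0 decouples.
∂E/∂u = 10u(u - 3)(u + 2)(u + 3) = 0 at u ∈ {-3, -2, 0, 3}; ∂E/∂v = 4(v - 3)(v - 1)(v + 1) = 0 at v ∈ {-1, 1, 3}.
The Hessian is diagonal: diag(E_uu, E_vv). Second derivatives: E_uu(-3)=-180, E_uu(-2)=100, E_uu(0)=-180, E_uu(3)=900; E_vv(-1)=32, E_vv(1)=-16, E_vv(3)=32.
Local minima occur where both diagonal entries positive: (-2, -1), (-2, 3), (3, -1), (3, 3). Count: 4.

4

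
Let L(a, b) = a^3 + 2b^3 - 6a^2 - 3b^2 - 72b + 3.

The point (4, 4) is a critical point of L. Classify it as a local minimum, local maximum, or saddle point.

The mixed partial ∂²L/∂a∂b is 0, so the Hessian at any point is diag(L_aa, L_bb) = diag(6(a - 2), 6(2b - 1)).
At (4, 4): H = diag(12, 42).
Both eigenvalues are positive, so H is positive definite: a local minimum.

local minimum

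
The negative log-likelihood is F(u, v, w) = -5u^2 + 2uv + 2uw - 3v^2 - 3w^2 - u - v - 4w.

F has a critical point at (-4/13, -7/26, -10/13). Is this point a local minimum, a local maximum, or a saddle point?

local maximum

The Hessian is constant: H = [[-10, 2, 2], [2, -6, 0], [2, 0, -6]].
Leading principal minors: Δ₁ = -10, Δ₂ = 56, Δ₃ = -312.
The minors alternate sign starting negative (−, +, −), so H is negative definite: a local maximum.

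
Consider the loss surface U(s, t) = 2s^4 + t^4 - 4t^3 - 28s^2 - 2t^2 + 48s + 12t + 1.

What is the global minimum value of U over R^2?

U(s,t) separates as P(s) + Q(t) + 1, so its minimum is min P + min Q + 1.
P'(s) = 8(s - 2)(s - 1)(s + 3) vanishes at s ∈ {-3, 1, 2}; Q'(t) = 4(t - 3)(t - 1)(t + 1) vanishes at t ∈ {-1, 1, 3}.
Local minima of P (where P''>0): P(-3)=-234, P(2)=16. Local minima of Q: Q(-1)=-9, Q(3)=-9.
So the global minimum of U is P(-3) + Q(-1) + 1 = -234 − 9 + 1 = -242, attained at (-3, -1).

-242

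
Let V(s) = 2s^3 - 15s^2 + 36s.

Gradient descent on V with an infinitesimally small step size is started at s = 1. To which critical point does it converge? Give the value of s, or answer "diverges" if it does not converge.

V'(s) = 6(s - 3)(s - 2), so V'(1) = 12.
Gradient descent moves in the -V' direction, i.e. s is decreasing.
There is no critical point below s=1, and V' keeps the same sign, so the iterate runs off to −∞.

diverges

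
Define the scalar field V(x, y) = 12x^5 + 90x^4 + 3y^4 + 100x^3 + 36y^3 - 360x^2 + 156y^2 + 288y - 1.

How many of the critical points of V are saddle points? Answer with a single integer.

V separates as a function of x plus a function of y, so ∇V=0 decouples.
∂V/∂x = 60x(x - 1)(x + 3)(x + 4) = 0 at x ∈ {-4, -3, 0, 1}; ∂V/∂y = 12(y + 2)(y + 3)(y + 4) = 0 at y ∈ {-4, -3, -2}.
The Hessian is diagonal: diag(V_xx, V_yy). Second derivatives: V_xx(-4)=-1200, V_xx(-3)=720, V_xx(0)=-720, V_xx(1)=1200; V_yy(-4)=24, V_yy(-3)=-12, V_yy(-2)=24.
Saddle points occur where the two diagonal entries have opposite signs: (-4, -4), (-4, -2), (-3, -3), (0, -4), (0, -2), (1, -3). Count: 6.

6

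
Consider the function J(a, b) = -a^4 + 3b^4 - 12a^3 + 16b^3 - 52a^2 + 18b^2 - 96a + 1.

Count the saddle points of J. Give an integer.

5

J separates as a function of a plus a function of b, so ∇J=0 decouples.
∂J/∂a = -4(a + 2)(a + 3)(a + 4) = 0 at a ∈ {-4, -3, -2}; ∂J/∂b = 12b(b + 1)(b + 3) = 0 at b ∈ {-3, -1, 0}.
The Hessian is diagonal: diag(J_aa, J_bb). Second derivatives: J_aa(-4)=-8, J_aa(-3)=4, J_aa(-2)=-8; J_bb(-3)=72, J_bb(-1)=-24, J_bb(0)=36.
Saddle points occur where the two diagonal entries have opposite signs: (-4, -3), (-4, 0), (-3, -1), (-2, -3), (-2, 0). Count: 5.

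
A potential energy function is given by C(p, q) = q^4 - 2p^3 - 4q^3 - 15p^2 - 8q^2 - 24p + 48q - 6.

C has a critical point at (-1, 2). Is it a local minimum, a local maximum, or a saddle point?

The mixed partial ∂²C/∂p∂q is 0, so the Hessian at any point is diag(C_pp, C_qq) = diag(-6(2p + 5), 4(3q^2 - 6q - 4)).
At (-1, 2): H = diag(-18, -16).
Both eigenvalues are negative, so H is negative definite: a local maximum.

local maximum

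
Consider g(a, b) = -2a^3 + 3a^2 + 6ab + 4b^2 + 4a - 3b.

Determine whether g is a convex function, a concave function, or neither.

neither

The term -2a^3 is cubic, so the Hessian is not constant.
∂²g/∂a² = -12a + 6, which takes both signs as a varies (negative for sufficiently large a). A diagonal entry of the Hessian changing sign means the Hessian is neither positive- nor negative-semidefinite on all of R^2.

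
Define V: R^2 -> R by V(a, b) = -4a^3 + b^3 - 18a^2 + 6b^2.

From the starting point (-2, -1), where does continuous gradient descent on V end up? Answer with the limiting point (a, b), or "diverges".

(-3, 0)

V is separable, so gradient descent decouples: a follows -∂V/∂a, b follows -∂V/∂b.
∂V/∂a = -12a(a + 3); at a=-2 this is 24, so a decreases.
∂V/∂b = 3b(b + 4); at b=-1 this is -9, so b increases.
a converges to its nearest critical value -3 (a local min of the a-part); b converges to 0. The iterate converges to (-3, 0).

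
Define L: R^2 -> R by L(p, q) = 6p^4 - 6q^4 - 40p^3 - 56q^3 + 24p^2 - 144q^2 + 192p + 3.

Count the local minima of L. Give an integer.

L separates as a function of p plus a function of q, so ∇L=0 decouples.
∂L/∂p = 24(p - 4)(p - 2)(p + 1) = 0 at p ∈ {-1, 2, 4}; ∂L/∂q = -24q(q + 3)(q + 4) = 0 at q ∈ {-4, -3, 0}.
The Hessian is diagonal: diag(L_pp, L_qq). Second derivatives: L_pp(-1)=360, L_pp(2)=-144, L_pp(4)=240; L_qq(-4)=-96, L_qq(-3)=72, L_qq(0)=-288.
Local minima occur where both diagonal entries positive: (-1, -3), (4, -3). Count: 2.

2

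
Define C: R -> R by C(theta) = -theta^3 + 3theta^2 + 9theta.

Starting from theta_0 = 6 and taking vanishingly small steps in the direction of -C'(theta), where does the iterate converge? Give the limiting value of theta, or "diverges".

diverges

C'(theta) = -3(theta - 3)(theta + 1), so C'(6) = -63.
Gradient descent moves in the -C' direction, i.e. theta is increasing.
There is no critical point above theta=6, and C' keeps the same sign, so the iterate runs off to +∞.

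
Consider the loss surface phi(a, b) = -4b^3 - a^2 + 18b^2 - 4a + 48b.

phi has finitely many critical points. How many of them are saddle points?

1

phi separates as a function of a plus a function of b, so ∇phi=0 decouples.
∂phi/∂a = -2(a + 2) = 0 at a ∈ {-2}; ∂phi/∂b = -12(b - 4)(b + 1) = 0 at b ∈ {-1, 4}.
The Hessian is diagonal: diag(phi_aa, phi_bb). Second derivatives: phi_aa(-2)=-2; phi_bb(-1)=60, phi_bb(4)=-60.
Saddle points occur where the two diagonal entries have opposite signs: (-2, -1). Count: 1.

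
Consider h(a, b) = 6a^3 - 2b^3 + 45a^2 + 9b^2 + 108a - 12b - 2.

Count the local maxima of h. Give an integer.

1

h separates as a function of a plus a function of b, so ∇h=0 decouples.
∂h/∂a = 18(a + 2)(a + 3) = 0 at a ∈ {-3, -2}; ∂h/∂b = -6(b - 2)(b - 1) = 0 at b ∈ {1, 2}.
The Hessian is diagonal: diag(h_aa, h_bb). Second derivatives: h_aa(-3)=-18, h_aa(-2)=18; h_bb(1)=6, h_bb(2)=-6.
Local maxima occur where both diagonal entries negative: (-3, 2). Count: 1.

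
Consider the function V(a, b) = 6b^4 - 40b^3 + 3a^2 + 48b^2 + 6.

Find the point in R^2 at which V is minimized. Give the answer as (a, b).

V(a,b) separates as P(a) + Q(b) + 6, so its minimum is min P + min Q + 6.
P'(a) = 6a vanishes at a ∈ {0}; Q'(b) = 24b(b - 4)(b - 1) vanishes at b ∈ {0, 1, 4}.
Local minima of P (where P''>0): P(0)=0. Local minima of Q: Q(0)=0, Q(4)=-256.
So the global minimum of V is P(0) + Q(4) + 6 = 0 − 256 + 6 = -250, attained at (0, 4).

(0, 4)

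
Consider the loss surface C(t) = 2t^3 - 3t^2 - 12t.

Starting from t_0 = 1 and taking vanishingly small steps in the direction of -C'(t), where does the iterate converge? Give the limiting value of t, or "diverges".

2

C'(t) = 6(t - 2)(t + 1), so C'(1) = -12.
Gradient descent moves in the -C' direction, i.e. t is increasing.
The nearest critical point in that direction is t = 2, where C'' = 18 > 0 (a local minimum). The iterate converges there.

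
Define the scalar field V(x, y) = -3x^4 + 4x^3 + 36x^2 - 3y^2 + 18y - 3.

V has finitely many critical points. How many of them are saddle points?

1

V separates as a function of x plus a function of y, so ∇V=0 decouples.
∂V/∂x = -12x(x - 3)(x + 2) = 0 at x ∈ {-2, 0, 3}; ∂V/∂y = -6(y - 3) = 0 at y ∈ {3}.
The Hessian is diagonal: diag(V_xx, V_yy). Second derivatives: V_xx(-2)=-120, V_xx(0)=72, V_xx(3)=-180; V_yy(3)=-6.
Saddle points occur where the two diagonal entries have opposite signs: (0, 3). Count: 1.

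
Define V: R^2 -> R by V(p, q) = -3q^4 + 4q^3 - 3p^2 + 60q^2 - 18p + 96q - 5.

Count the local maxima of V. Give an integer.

2

V separates as a function of p plus a function of q, so ∇V=0 decouples.
∂V/∂p = -6(p + 3) = 0 at p ∈ {-3}; ∂V/∂q = -12(q - 4)(q + 1)(q + 2) = 0 at q ∈ {-2, -1, 4}.
The Hessian is diagonal: diag(V_pp, V_qq). Second derivatives: V_pp(-3)=-6; V_qq(-2)=-72, V_qq(-1)=60, V_qq(4)=-360.
Local maxima occur where both diagonal entries negative: (-3, -2), (-3, 4). Count: 2.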